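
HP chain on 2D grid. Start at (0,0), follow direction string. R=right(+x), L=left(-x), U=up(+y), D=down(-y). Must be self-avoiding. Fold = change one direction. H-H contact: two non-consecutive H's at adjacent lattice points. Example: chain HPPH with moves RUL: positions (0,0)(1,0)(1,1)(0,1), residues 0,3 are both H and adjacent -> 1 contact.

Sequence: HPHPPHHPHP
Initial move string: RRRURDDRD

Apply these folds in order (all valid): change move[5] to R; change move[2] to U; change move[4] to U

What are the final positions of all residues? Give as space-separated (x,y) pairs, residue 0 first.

Answer: (0,0) (1,0) (2,0) (2,1) (2,2) (2,3) (3,3) (3,2) (4,2) (4,1)

Derivation:
Initial moves: RRRURDDRD
Fold: move[5]->R => RRRURRDRD (positions: [(0, 0), (1, 0), (2, 0), (3, 0), (3, 1), (4, 1), (5, 1), (5, 0), (6, 0), (6, -1)])
Fold: move[2]->U => RRUURRDRD (positions: [(0, 0), (1, 0), (2, 0), (2, 1), (2, 2), (3, 2), (4, 2), (4, 1), (5, 1), (5, 0)])
Fold: move[4]->U => RRUUURDRD (positions: [(0, 0), (1, 0), (2, 0), (2, 1), (2, 2), (2, 3), (3, 3), (3, 2), (4, 2), (4, 1)])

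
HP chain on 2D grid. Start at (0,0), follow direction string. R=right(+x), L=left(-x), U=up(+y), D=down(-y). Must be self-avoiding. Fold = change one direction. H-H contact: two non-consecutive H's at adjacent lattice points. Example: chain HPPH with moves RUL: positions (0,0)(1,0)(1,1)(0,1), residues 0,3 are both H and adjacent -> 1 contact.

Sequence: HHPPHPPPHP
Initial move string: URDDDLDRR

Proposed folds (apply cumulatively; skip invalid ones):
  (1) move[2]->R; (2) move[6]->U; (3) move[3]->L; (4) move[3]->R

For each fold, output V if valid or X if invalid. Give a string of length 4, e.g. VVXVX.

Answer: VXXV

Derivation:
Initial: URDDDLDRR -> [(0, 0), (0, 1), (1, 1), (1, 0), (1, -1), (1, -2), (0, -2), (0, -3), (1, -3), (2, -3)]
Fold 1: move[2]->R => URRDDLDRR VALID
Fold 2: move[6]->U => URRDDLURR INVALID (collision), skipped
Fold 3: move[3]->L => URRLDLDRR INVALID (collision), skipped
Fold 4: move[3]->R => URRRDLDRR VALID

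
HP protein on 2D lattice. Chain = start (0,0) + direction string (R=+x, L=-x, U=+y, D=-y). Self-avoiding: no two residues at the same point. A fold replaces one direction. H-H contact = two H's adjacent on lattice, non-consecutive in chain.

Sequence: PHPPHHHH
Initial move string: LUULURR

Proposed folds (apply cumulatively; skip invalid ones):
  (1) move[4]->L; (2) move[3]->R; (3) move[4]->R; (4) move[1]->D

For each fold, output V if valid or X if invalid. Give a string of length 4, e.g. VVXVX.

Answer: XVVX

Derivation:
Initial: LUULURR -> [(0, 0), (-1, 0), (-1, 1), (-1, 2), (-2, 2), (-2, 3), (-1, 3), (0, 3)]
Fold 1: move[4]->L => LUULLRR INVALID (collision), skipped
Fold 2: move[3]->R => LUURURR VALID
Fold 3: move[4]->R => LUURRRR VALID
Fold 4: move[1]->D => LDURRRR INVALID (collision), skipped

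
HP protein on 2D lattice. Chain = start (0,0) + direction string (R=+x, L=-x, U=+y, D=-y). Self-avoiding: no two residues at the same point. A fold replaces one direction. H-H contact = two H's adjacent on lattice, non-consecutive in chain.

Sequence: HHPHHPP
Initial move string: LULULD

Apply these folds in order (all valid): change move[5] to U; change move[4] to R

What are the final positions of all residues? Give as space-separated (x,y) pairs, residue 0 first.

Answer: (0,0) (-1,0) (-1,1) (-2,1) (-2,2) (-1,2) (-1,3)

Derivation:
Initial moves: LULULD
Fold: move[5]->U => LULULU (positions: [(0, 0), (-1, 0), (-1, 1), (-2, 1), (-2, 2), (-3, 2), (-3, 3)])
Fold: move[4]->R => LULURU (positions: [(0, 0), (-1, 0), (-1, 1), (-2, 1), (-2, 2), (-1, 2), (-1, 3)])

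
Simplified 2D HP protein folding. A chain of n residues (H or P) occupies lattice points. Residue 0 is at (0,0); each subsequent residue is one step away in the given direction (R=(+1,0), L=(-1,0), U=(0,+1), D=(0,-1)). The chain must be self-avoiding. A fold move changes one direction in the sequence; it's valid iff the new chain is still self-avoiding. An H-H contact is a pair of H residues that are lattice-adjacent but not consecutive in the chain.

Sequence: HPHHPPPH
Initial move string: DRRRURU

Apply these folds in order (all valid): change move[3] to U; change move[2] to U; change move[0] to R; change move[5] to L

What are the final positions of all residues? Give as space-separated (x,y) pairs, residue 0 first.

Initial moves: DRRRURU
Fold: move[3]->U => DRRUURU (positions: [(0, 0), (0, -1), (1, -1), (2, -1), (2, 0), (2, 1), (3, 1), (3, 2)])
Fold: move[2]->U => DRUUURU (positions: [(0, 0), (0, -1), (1, -1), (1, 0), (1, 1), (1, 2), (2, 2), (2, 3)])
Fold: move[0]->R => RRUUURU (positions: [(0, 0), (1, 0), (2, 0), (2, 1), (2, 2), (2, 3), (3, 3), (3, 4)])
Fold: move[5]->L => RRUUULU (positions: [(0, 0), (1, 0), (2, 0), (2, 1), (2, 2), (2, 3), (1, 3), (1, 4)])

Answer: (0,0) (1,0) (2,0) (2,1) (2,2) (2,3) (1,3) (1,4)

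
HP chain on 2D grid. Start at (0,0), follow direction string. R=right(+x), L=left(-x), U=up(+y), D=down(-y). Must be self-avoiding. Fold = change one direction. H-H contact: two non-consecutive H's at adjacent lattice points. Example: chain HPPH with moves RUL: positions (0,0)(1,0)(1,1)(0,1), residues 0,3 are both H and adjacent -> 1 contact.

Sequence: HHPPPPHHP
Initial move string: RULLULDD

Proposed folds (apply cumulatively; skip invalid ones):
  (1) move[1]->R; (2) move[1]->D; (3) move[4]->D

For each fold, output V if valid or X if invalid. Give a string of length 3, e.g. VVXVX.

Initial: RULLULDD -> [(0, 0), (1, 0), (1, 1), (0, 1), (-1, 1), (-1, 2), (-2, 2), (-2, 1), (-2, 0)]
Fold 1: move[1]->R => RRLLULDD INVALID (collision), skipped
Fold 2: move[1]->D => RDLLULDD VALID
Fold 3: move[4]->D => RDLLDLDD VALID

Answer: XVV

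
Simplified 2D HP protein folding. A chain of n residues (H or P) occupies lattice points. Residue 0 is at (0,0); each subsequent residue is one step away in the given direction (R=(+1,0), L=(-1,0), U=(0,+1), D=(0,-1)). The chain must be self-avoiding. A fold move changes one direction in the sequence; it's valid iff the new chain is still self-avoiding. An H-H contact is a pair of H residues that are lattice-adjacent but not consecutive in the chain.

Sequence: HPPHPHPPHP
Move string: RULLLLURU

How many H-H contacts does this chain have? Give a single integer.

Positions: [(0, 0), (1, 0), (1, 1), (0, 1), (-1, 1), (-2, 1), (-3, 1), (-3, 2), (-2, 2), (-2, 3)]
H-H contact: residue 0 @(0,0) - residue 3 @(0, 1)
H-H contact: residue 5 @(-2,1) - residue 8 @(-2, 2)

Answer: 2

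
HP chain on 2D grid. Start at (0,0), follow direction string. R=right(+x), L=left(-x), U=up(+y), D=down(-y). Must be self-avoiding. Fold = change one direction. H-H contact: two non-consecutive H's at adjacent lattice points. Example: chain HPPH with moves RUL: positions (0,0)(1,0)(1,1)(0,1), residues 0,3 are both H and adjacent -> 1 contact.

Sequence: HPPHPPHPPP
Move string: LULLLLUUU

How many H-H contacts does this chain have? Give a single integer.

Positions: [(0, 0), (-1, 0), (-1, 1), (-2, 1), (-3, 1), (-4, 1), (-5, 1), (-5, 2), (-5, 3), (-5, 4)]
No H-H contacts found.

Answer: 0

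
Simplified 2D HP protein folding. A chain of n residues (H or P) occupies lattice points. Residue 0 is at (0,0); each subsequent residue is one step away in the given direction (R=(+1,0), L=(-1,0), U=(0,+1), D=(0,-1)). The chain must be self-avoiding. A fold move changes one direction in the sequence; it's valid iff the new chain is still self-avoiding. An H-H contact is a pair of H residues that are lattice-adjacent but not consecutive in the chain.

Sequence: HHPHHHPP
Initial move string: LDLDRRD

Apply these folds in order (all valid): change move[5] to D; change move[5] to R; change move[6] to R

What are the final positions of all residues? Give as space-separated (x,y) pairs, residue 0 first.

Initial moves: LDLDRRD
Fold: move[5]->D => LDLDRDD (positions: [(0, 0), (-1, 0), (-1, -1), (-2, -1), (-2, -2), (-1, -2), (-1, -3), (-1, -4)])
Fold: move[5]->R => LDLDRRD (positions: [(0, 0), (-1, 0), (-1, -1), (-2, -1), (-2, -2), (-1, -2), (0, -2), (0, -3)])
Fold: move[6]->R => LDLDRRR (positions: [(0, 0), (-1, 0), (-1, -1), (-2, -1), (-2, -2), (-1, -2), (0, -2), (1, -2)])

Answer: (0,0) (-1,0) (-1,-1) (-2,-1) (-2,-2) (-1,-2) (0,-2) (1,-2)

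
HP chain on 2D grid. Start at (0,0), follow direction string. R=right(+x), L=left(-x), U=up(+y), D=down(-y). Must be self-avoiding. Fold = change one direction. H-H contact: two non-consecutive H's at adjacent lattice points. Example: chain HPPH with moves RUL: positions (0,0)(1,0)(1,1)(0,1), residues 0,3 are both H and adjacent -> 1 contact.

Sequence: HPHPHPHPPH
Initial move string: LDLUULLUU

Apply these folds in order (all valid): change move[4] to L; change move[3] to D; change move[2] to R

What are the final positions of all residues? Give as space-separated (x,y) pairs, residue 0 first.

Answer: (0,0) (-1,0) (-1,-1) (0,-1) (0,-2) (-1,-2) (-2,-2) (-3,-2) (-3,-1) (-3,0)

Derivation:
Initial moves: LDLUULLUU
Fold: move[4]->L => LDLULLLUU (positions: [(0, 0), (-1, 0), (-1, -1), (-2, -1), (-2, 0), (-3, 0), (-4, 0), (-5, 0), (-5, 1), (-5, 2)])
Fold: move[3]->D => LDLDLLLUU (positions: [(0, 0), (-1, 0), (-1, -1), (-2, -1), (-2, -2), (-3, -2), (-4, -2), (-5, -2), (-5, -1), (-5, 0)])
Fold: move[2]->R => LDRDLLLUU (positions: [(0, 0), (-1, 0), (-1, -1), (0, -1), (0, -2), (-1, -2), (-2, -2), (-3, -2), (-3, -1), (-3, 0)])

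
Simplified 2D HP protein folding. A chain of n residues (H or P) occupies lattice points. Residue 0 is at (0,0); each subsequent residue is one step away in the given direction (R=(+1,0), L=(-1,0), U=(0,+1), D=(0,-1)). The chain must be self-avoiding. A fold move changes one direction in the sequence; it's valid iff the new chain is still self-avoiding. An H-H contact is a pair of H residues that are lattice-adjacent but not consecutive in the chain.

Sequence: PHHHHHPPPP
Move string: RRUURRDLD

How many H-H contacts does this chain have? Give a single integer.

Answer: 0

Derivation:
Positions: [(0, 0), (1, 0), (2, 0), (2, 1), (2, 2), (3, 2), (4, 2), (4, 1), (3, 1), (3, 0)]
No H-H contacts found.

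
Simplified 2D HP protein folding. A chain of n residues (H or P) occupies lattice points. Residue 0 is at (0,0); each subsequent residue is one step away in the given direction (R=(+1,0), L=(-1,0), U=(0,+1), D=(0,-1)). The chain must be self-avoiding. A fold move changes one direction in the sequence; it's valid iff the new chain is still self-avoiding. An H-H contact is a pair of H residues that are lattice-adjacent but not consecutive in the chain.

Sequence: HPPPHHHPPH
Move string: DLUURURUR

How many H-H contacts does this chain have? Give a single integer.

Positions: [(0, 0), (0, -1), (-1, -1), (-1, 0), (-1, 1), (0, 1), (0, 2), (1, 2), (1, 3), (2, 3)]
H-H contact: residue 0 @(0,0) - residue 5 @(0, 1)

Answer: 1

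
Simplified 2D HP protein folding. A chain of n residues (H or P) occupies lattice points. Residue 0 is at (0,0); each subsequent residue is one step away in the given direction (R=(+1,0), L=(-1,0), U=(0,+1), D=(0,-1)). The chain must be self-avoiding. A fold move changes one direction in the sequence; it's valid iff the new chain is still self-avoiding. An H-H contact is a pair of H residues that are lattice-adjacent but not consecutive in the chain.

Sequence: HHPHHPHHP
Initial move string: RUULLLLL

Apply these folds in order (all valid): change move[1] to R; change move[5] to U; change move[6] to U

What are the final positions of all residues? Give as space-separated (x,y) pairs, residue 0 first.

Answer: (0,0) (1,0) (2,0) (2,1) (1,1) (0,1) (0,2) (0,3) (-1,3)

Derivation:
Initial moves: RUULLLLL
Fold: move[1]->R => RRULLLLL (positions: [(0, 0), (1, 0), (2, 0), (2, 1), (1, 1), (0, 1), (-1, 1), (-2, 1), (-3, 1)])
Fold: move[5]->U => RRULLULL (positions: [(0, 0), (1, 0), (2, 0), (2, 1), (1, 1), (0, 1), (0, 2), (-1, 2), (-2, 2)])
Fold: move[6]->U => RRULLUUL (positions: [(0, 0), (1, 0), (2, 0), (2, 1), (1, 1), (0, 1), (0, 2), (0, 3), (-1, 3)])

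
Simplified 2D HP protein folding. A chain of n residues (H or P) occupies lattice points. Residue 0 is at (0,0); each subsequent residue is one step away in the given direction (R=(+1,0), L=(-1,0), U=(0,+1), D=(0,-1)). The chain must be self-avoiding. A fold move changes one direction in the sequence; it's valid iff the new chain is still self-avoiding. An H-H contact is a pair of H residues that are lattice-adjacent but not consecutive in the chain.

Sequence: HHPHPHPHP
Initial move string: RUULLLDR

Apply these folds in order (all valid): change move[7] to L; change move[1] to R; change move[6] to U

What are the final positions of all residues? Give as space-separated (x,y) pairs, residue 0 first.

Initial moves: RUULLLDR
Fold: move[7]->L => RUULLLDL (positions: [(0, 0), (1, 0), (1, 1), (1, 2), (0, 2), (-1, 2), (-2, 2), (-2, 1), (-3, 1)])
Fold: move[1]->R => RRULLLDL (positions: [(0, 0), (1, 0), (2, 0), (2, 1), (1, 1), (0, 1), (-1, 1), (-1, 0), (-2, 0)])
Fold: move[6]->U => RRULLLUL (positions: [(0, 0), (1, 0), (2, 0), (2, 1), (1, 1), (0, 1), (-1, 1), (-1, 2), (-2, 2)])

Answer: (0,0) (1,0) (2,0) (2,1) (1,1) (0,1) (-1,1) (-1,2) (-2,2)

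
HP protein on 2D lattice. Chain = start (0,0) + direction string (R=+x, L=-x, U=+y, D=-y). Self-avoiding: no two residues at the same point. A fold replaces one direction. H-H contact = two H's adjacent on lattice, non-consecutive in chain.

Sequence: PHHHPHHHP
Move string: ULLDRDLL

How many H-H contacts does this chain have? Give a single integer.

Positions: [(0, 0), (0, 1), (-1, 1), (-2, 1), (-2, 0), (-1, 0), (-1, -1), (-2, -1), (-3, -1)]
H-H contact: residue 2 @(-1,1) - residue 5 @(-1, 0)

Answer: 1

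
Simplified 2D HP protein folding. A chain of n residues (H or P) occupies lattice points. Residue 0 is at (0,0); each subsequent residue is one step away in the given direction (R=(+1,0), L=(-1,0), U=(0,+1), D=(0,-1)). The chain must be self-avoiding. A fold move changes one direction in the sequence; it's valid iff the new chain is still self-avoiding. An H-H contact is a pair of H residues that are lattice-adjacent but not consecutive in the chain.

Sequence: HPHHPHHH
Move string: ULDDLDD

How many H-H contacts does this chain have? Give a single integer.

Positions: [(0, 0), (0, 1), (-1, 1), (-1, 0), (-1, -1), (-2, -1), (-2, -2), (-2, -3)]
H-H contact: residue 0 @(0,0) - residue 3 @(-1, 0)

Answer: 1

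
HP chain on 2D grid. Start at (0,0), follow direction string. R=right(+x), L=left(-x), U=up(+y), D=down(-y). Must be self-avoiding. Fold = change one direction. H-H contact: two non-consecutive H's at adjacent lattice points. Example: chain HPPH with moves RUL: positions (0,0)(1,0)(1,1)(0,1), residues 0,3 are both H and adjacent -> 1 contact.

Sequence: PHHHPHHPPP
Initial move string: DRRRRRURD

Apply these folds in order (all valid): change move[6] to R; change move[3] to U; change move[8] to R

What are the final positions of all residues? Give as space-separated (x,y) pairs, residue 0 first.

Answer: (0,0) (0,-1) (1,-1) (2,-1) (2,0) (3,0) (4,0) (5,0) (6,0) (7,0)

Derivation:
Initial moves: DRRRRRURD
Fold: move[6]->R => DRRRRRRRD (positions: [(0, 0), (0, -1), (1, -1), (2, -1), (3, -1), (4, -1), (5, -1), (6, -1), (7, -1), (7, -2)])
Fold: move[3]->U => DRRURRRRD (positions: [(0, 0), (0, -1), (1, -1), (2, -1), (2, 0), (3, 0), (4, 0), (5, 0), (6, 0), (6, -1)])
Fold: move[8]->R => DRRURRRRR (positions: [(0, 0), (0, -1), (1, -1), (2, -1), (2, 0), (3, 0), (4, 0), (5, 0), (6, 0), (7, 0)])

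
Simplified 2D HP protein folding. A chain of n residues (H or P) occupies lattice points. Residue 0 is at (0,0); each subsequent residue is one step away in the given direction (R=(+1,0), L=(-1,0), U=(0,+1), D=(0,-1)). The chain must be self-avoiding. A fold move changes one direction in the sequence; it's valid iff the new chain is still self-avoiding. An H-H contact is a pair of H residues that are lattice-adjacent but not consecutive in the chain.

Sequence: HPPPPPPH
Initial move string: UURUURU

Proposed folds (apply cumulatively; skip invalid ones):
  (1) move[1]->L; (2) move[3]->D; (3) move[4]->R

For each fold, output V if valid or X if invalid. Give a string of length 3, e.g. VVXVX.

Initial: UURUURU -> [(0, 0), (0, 1), (0, 2), (1, 2), (1, 3), (1, 4), (2, 4), (2, 5)]
Fold 1: move[1]->L => ULRUURU INVALID (collision), skipped
Fold 2: move[3]->D => UURDURU INVALID (collision), skipped
Fold 3: move[4]->R => UURURRU VALID

Answer: XXV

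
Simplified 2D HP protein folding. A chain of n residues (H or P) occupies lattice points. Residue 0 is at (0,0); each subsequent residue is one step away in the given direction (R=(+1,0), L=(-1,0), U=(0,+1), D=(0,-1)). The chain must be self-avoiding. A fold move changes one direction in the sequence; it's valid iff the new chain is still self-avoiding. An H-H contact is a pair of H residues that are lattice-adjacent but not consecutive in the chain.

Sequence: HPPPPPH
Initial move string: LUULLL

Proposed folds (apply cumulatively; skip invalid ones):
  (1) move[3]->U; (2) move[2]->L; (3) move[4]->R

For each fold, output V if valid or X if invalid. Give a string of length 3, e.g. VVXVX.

Initial: LUULLL -> [(0, 0), (-1, 0), (-1, 1), (-1, 2), (-2, 2), (-3, 2), (-4, 2)]
Fold 1: move[3]->U => LUUULL VALID
Fold 2: move[2]->L => LULULL VALID
Fold 3: move[4]->R => LULURL INVALID (collision), skipped

Answer: VVX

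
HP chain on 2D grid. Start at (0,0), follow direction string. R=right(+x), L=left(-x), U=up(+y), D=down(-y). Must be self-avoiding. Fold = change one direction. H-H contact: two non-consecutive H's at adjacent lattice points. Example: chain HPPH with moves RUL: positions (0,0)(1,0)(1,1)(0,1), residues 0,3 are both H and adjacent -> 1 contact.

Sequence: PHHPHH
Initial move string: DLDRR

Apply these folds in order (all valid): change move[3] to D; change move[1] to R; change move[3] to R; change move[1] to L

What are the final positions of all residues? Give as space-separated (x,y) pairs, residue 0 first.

Initial moves: DLDRR
Fold: move[3]->D => DLDDR (positions: [(0, 0), (0, -1), (-1, -1), (-1, -2), (-1, -3), (0, -3)])
Fold: move[1]->R => DRDDR (positions: [(0, 0), (0, -1), (1, -1), (1, -2), (1, -3), (2, -3)])
Fold: move[3]->R => DRDRR (positions: [(0, 0), (0, -1), (1, -1), (1, -2), (2, -2), (3, -2)])
Fold: move[1]->L => DLDRR (positions: [(0, 0), (0, -1), (-1, -1), (-1, -2), (0, -2), (1, -2)])

Answer: (0,0) (0,-1) (-1,-1) (-1,-2) (0,-2) (1,-2)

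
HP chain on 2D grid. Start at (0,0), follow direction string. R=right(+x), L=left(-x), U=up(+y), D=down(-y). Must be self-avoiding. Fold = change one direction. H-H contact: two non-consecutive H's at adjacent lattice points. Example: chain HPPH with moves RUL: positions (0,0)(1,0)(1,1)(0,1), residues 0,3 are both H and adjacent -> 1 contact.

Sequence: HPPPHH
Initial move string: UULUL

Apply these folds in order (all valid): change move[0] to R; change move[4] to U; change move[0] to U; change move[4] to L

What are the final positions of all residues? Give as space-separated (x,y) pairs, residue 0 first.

Answer: (0,0) (0,1) (0,2) (-1,2) (-1,3) (-2,3)

Derivation:
Initial moves: UULUL
Fold: move[0]->R => RULUL (positions: [(0, 0), (1, 0), (1, 1), (0, 1), (0, 2), (-1, 2)])
Fold: move[4]->U => RULUU (positions: [(0, 0), (1, 0), (1, 1), (0, 1), (0, 2), (0, 3)])
Fold: move[0]->U => UULUU (positions: [(0, 0), (0, 1), (0, 2), (-1, 2), (-1, 3), (-1, 4)])
Fold: move[4]->L => UULUL (positions: [(0, 0), (0, 1), (0, 2), (-1, 2), (-1, 3), (-2, 3)])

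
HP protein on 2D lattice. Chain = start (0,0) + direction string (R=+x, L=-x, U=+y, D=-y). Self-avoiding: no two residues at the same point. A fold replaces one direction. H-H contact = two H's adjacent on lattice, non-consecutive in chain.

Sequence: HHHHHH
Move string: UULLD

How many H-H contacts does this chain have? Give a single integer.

Positions: [(0, 0), (0, 1), (0, 2), (-1, 2), (-2, 2), (-2, 1)]
No H-H contacts found.

Answer: 0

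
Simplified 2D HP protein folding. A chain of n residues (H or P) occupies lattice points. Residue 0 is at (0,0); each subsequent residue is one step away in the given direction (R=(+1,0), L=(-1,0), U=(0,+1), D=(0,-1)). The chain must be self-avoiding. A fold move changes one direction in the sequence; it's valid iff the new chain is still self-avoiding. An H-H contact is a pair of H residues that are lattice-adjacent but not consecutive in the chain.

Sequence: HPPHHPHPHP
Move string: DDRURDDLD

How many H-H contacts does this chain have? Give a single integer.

Answer: 2

Derivation:
Positions: [(0, 0), (0, -1), (0, -2), (1, -2), (1, -1), (2, -1), (2, -2), (2, -3), (1, -3), (1, -4)]
H-H contact: residue 3 @(1,-2) - residue 6 @(2, -2)
H-H contact: residue 3 @(1,-2) - residue 8 @(1, -3)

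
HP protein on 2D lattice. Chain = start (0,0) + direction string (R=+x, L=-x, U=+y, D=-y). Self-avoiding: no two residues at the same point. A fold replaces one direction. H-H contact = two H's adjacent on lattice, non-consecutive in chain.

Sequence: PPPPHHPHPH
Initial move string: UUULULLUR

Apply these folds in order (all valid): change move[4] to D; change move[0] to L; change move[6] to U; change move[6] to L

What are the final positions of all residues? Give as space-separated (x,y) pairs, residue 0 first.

Initial moves: UUULULLUR
Fold: move[4]->D => UUULDLLUR (positions: [(0, 0), (0, 1), (0, 2), (0, 3), (-1, 3), (-1, 2), (-2, 2), (-3, 2), (-3, 3), (-2, 3)])
Fold: move[0]->L => LUULDLLUR (positions: [(0, 0), (-1, 0), (-1, 1), (-1, 2), (-2, 2), (-2, 1), (-3, 1), (-4, 1), (-4, 2), (-3, 2)])
Fold: move[6]->U => LUULDLUUR (positions: [(0, 0), (-1, 0), (-1, 1), (-1, 2), (-2, 2), (-2, 1), (-3, 1), (-3, 2), (-3, 3), (-2, 3)])
Fold: move[6]->L => LUULDLLUR (positions: [(0, 0), (-1, 0), (-1, 1), (-1, 2), (-2, 2), (-2, 1), (-3, 1), (-4, 1), (-4, 2), (-3, 2)])

Answer: (0,0) (-1,0) (-1,1) (-1,2) (-2,2) (-2,1) (-3,1) (-4,1) (-4,2) (-3,2)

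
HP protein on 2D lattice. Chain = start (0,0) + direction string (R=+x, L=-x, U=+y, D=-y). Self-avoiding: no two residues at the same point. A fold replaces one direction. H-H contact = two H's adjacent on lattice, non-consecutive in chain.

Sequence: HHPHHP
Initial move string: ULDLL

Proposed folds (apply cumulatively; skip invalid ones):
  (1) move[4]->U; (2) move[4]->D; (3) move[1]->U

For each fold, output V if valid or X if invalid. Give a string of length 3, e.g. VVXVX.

Initial: ULDLL -> [(0, 0), (0, 1), (-1, 1), (-1, 0), (-2, 0), (-3, 0)]
Fold 1: move[4]->U => ULDLU VALID
Fold 2: move[4]->D => ULDLD VALID
Fold 3: move[1]->U => UUDLD INVALID (collision), skipped

Answer: VVX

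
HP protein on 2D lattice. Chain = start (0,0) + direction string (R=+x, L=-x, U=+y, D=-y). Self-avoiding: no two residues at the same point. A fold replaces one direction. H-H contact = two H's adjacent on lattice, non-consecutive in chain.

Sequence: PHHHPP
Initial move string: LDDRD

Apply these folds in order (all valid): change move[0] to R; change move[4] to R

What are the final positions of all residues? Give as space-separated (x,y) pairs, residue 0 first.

Answer: (0,0) (1,0) (1,-1) (1,-2) (2,-2) (3,-2)

Derivation:
Initial moves: LDDRD
Fold: move[0]->R => RDDRD (positions: [(0, 0), (1, 0), (1, -1), (1, -2), (2, -2), (2, -3)])
Fold: move[4]->R => RDDRR (positions: [(0, 0), (1, 0), (1, -1), (1, -2), (2, -2), (3, -2)])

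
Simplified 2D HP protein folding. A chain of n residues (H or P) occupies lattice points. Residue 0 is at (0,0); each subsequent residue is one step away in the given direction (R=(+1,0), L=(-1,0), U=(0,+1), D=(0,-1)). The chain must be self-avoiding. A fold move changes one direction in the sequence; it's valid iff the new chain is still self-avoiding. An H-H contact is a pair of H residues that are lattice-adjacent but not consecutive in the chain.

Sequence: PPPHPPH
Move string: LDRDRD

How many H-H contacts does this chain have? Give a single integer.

Positions: [(0, 0), (-1, 0), (-1, -1), (0, -1), (0, -2), (1, -2), (1, -3)]
No H-H contacts found.

Answer: 0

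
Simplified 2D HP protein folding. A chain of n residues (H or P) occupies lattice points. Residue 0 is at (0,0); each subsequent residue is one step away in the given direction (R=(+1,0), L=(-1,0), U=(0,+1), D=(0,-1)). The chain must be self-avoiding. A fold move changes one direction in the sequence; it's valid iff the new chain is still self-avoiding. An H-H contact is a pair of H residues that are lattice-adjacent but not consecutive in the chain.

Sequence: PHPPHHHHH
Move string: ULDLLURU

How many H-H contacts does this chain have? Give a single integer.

Answer: 1

Derivation:
Positions: [(0, 0), (0, 1), (-1, 1), (-1, 0), (-2, 0), (-3, 0), (-3, 1), (-2, 1), (-2, 2)]
H-H contact: residue 4 @(-2,0) - residue 7 @(-2, 1)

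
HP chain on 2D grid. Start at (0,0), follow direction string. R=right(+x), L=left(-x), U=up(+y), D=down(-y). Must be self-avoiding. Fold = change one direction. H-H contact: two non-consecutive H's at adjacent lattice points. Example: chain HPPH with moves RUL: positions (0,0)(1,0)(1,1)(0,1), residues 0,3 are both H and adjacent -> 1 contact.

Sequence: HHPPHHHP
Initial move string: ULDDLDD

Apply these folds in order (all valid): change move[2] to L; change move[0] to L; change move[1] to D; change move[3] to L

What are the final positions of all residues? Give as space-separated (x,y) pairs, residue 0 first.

Answer: (0,0) (-1,0) (-1,-1) (-2,-1) (-3,-1) (-4,-1) (-4,-2) (-4,-3)

Derivation:
Initial moves: ULDDLDD
Fold: move[2]->L => ULLDLDD (positions: [(0, 0), (0, 1), (-1, 1), (-2, 1), (-2, 0), (-3, 0), (-3, -1), (-3, -2)])
Fold: move[0]->L => LLLDLDD (positions: [(0, 0), (-1, 0), (-2, 0), (-3, 0), (-3, -1), (-4, -1), (-4, -2), (-4, -3)])
Fold: move[1]->D => LDLDLDD (positions: [(0, 0), (-1, 0), (-1, -1), (-2, -1), (-2, -2), (-3, -2), (-3, -3), (-3, -4)])
Fold: move[3]->L => LDLLLDD (positions: [(0, 0), (-1, 0), (-1, -1), (-2, -1), (-3, -1), (-4, -1), (-4, -2), (-4, -3)])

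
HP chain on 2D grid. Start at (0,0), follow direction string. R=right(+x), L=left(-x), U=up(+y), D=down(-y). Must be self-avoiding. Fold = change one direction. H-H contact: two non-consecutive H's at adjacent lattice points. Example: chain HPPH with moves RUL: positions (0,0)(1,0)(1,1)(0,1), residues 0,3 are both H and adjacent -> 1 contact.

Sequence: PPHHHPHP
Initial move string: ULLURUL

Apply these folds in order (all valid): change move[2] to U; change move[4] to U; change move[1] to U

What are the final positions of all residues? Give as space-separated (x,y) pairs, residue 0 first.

Answer: (0,0) (0,1) (0,2) (0,3) (0,4) (0,5) (0,6) (-1,6)

Derivation:
Initial moves: ULLURUL
Fold: move[2]->U => ULUURUL (positions: [(0, 0), (0, 1), (-1, 1), (-1, 2), (-1, 3), (0, 3), (0, 4), (-1, 4)])
Fold: move[4]->U => ULUUUUL (positions: [(0, 0), (0, 1), (-1, 1), (-1, 2), (-1, 3), (-1, 4), (-1, 5), (-2, 5)])
Fold: move[1]->U => UUUUUUL (positions: [(0, 0), (0, 1), (0, 2), (0, 3), (0, 4), (0, 5), (0, 6), (-1, 6)])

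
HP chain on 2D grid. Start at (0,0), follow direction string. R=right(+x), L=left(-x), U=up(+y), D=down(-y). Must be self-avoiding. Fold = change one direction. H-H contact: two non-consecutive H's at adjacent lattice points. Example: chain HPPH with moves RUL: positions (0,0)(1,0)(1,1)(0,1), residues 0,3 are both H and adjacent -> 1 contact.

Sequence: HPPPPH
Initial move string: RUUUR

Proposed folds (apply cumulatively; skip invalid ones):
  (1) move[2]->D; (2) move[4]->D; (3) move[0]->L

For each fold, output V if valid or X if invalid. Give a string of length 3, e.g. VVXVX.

Initial: RUUUR -> [(0, 0), (1, 0), (1, 1), (1, 2), (1, 3), (2, 3)]
Fold 1: move[2]->D => RUDUR INVALID (collision), skipped
Fold 2: move[4]->D => RUUUD INVALID (collision), skipped
Fold 3: move[0]->L => LUUUR VALID

Answer: XXV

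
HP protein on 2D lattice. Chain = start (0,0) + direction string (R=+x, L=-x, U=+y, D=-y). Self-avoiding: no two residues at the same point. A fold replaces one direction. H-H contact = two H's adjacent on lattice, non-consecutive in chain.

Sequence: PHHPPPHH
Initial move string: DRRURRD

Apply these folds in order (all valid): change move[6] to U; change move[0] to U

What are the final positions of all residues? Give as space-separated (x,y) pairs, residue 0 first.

Answer: (0,0) (0,1) (1,1) (2,1) (2,2) (3,2) (4,2) (4,3)

Derivation:
Initial moves: DRRURRD
Fold: move[6]->U => DRRURRU (positions: [(0, 0), (0, -1), (1, -1), (2, -1), (2, 0), (3, 0), (4, 0), (4, 1)])
Fold: move[0]->U => URRURRU (positions: [(0, 0), (0, 1), (1, 1), (2, 1), (2, 2), (3, 2), (4, 2), (4, 3)])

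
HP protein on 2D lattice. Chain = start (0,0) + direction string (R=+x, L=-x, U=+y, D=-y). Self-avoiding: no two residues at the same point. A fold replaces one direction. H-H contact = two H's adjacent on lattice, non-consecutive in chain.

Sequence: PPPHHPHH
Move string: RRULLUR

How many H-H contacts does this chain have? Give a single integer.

Positions: [(0, 0), (1, 0), (2, 0), (2, 1), (1, 1), (0, 1), (0, 2), (1, 2)]
H-H contact: residue 4 @(1,1) - residue 7 @(1, 2)

Answer: 1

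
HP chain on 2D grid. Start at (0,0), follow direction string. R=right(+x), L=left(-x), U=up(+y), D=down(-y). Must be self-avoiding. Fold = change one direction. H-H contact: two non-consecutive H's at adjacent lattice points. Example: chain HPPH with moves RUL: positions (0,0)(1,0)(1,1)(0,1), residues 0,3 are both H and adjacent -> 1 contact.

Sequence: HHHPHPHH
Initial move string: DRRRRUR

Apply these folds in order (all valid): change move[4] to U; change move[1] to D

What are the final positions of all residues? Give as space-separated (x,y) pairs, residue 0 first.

Answer: (0,0) (0,-1) (0,-2) (1,-2) (2,-2) (2,-1) (2,0) (3,0)

Derivation:
Initial moves: DRRRRUR
Fold: move[4]->U => DRRRUUR (positions: [(0, 0), (0, -1), (1, -1), (2, -1), (3, -1), (3, 0), (3, 1), (4, 1)])
Fold: move[1]->D => DDRRUUR (positions: [(0, 0), (0, -1), (0, -2), (1, -2), (2, -2), (2, -1), (2, 0), (3, 0)])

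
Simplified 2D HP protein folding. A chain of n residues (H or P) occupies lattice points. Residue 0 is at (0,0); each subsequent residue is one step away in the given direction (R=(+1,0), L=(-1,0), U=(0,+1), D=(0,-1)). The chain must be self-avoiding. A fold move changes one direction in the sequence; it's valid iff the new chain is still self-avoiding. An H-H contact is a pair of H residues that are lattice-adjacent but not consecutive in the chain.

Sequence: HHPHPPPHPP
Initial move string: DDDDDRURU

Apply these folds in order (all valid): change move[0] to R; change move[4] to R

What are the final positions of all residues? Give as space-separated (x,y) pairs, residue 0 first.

Initial moves: DDDDDRURU
Fold: move[0]->R => RDDDDRURU (positions: [(0, 0), (1, 0), (1, -1), (1, -2), (1, -3), (1, -4), (2, -4), (2, -3), (3, -3), (3, -2)])
Fold: move[4]->R => RDDDRRURU (positions: [(0, 0), (1, 0), (1, -1), (1, -2), (1, -3), (2, -3), (3, -3), (3, -2), (4, -2), (4, -1)])

Answer: (0,0) (1,0) (1,-1) (1,-2) (1,-3) (2,-3) (3,-3) (3,-2) (4,-2) (4,-1)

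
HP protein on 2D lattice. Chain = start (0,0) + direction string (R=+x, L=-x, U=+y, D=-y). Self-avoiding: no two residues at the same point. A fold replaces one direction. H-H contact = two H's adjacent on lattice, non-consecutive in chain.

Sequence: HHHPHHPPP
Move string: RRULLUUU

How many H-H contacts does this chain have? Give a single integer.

Answer: 2

Derivation:
Positions: [(0, 0), (1, 0), (2, 0), (2, 1), (1, 1), (0, 1), (0, 2), (0, 3), (0, 4)]
H-H contact: residue 0 @(0,0) - residue 5 @(0, 1)
H-H contact: residue 1 @(1,0) - residue 4 @(1, 1)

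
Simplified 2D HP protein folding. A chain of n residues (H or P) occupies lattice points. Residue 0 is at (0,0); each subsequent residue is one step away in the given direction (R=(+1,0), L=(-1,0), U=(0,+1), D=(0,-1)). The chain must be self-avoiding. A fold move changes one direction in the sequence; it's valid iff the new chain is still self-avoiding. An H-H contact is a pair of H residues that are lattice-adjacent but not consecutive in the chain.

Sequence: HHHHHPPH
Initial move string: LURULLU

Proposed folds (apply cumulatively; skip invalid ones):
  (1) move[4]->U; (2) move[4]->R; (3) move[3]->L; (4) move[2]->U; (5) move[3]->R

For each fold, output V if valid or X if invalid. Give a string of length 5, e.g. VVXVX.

Answer: VXXVV

Derivation:
Initial: LURULLU -> [(0, 0), (-1, 0), (-1, 1), (0, 1), (0, 2), (-1, 2), (-2, 2), (-2, 3)]
Fold 1: move[4]->U => LURUULU VALID
Fold 2: move[4]->R => LURURLU INVALID (collision), skipped
Fold 3: move[3]->L => LURLULU INVALID (collision), skipped
Fold 4: move[2]->U => LUUUULU VALID
Fold 5: move[3]->R => LUURULU VALID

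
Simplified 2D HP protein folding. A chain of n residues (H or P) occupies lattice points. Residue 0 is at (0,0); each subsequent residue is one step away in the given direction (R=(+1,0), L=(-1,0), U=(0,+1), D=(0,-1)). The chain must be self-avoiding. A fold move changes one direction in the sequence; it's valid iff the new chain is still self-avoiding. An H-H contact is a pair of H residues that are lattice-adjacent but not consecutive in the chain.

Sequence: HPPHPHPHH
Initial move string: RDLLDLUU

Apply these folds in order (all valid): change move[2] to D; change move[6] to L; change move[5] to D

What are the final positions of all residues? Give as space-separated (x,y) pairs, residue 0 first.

Initial moves: RDLLDLUU
Fold: move[2]->D => RDDLDLUU (positions: [(0, 0), (1, 0), (1, -1), (1, -2), (0, -2), (0, -3), (-1, -3), (-1, -2), (-1, -1)])
Fold: move[6]->L => RDDLDLLU (positions: [(0, 0), (1, 0), (1, -1), (1, -2), (0, -2), (0, -3), (-1, -3), (-2, -3), (-2, -2)])
Fold: move[5]->D => RDDLDDLU (positions: [(0, 0), (1, 0), (1, -1), (1, -2), (0, -2), (0, -3), (0, -4), (-1, -4), (-1, -3)])

Answer: (0,0) (1,0) (1,-1) (1,-2) (0,-2) (0,-3) (0,-4) (-1,-4) (-1,-3)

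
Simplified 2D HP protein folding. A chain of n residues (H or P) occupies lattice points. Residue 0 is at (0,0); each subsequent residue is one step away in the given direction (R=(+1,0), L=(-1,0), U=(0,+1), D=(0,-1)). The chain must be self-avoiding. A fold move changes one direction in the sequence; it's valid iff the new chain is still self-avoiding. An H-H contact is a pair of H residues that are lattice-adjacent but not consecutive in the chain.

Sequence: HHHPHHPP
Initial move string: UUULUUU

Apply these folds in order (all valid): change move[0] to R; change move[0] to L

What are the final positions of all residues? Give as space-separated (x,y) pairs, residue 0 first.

Initial moves: UUULUUU
Fold: move[0]->R => RUULUUU (positions: [(0, 0), (1, 0), (1, 1), (1, 2), (0, 2), (0, 3), (0, 4), (0, 5)])
Fold: move[0]->L => LUULUUU (positions: [(0, 0), (-1, 0), (-1, 1), (-1, 2), (-2, 2), (-2, 3), (-2, 4), (-2, 5)])

Answer: (0,0) (-1,0) (-1,1) (-1,2) (-2,2) (-2,3) (-2,4) (-2,5)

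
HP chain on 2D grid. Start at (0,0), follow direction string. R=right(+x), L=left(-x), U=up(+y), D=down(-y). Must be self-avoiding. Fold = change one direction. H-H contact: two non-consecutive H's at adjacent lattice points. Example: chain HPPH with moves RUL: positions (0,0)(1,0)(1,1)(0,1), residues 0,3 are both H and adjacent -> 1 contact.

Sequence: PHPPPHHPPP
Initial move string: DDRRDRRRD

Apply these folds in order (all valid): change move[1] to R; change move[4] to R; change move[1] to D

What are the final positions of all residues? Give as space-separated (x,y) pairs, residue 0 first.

Answer: (0,0) (0,-1) (0,-2) (1,-2) (2,-2) (3,-2) (4,-2) (5,-2) (6,-2) (6,-3)

Derivation:
Initial moves: DDRRDRRRD
Fold: move[1]->R => DRRRDRRRD (positions: [(0, 0), (0, -1), (1, -1), (2, -1), (3, -1), (3, -2), (4, -2), (5, -2), (6, -2), (6, -3)])
Fold: move[4]->R => DRRRRRRRD (positions: [(0, 0), (0, -1), (1, -1), (2, -1), (3, -1), (4, -1), (5, -1), (6, -1), (7, -1), (7, -2)])
Fold: move[1]->D => DDRRRRRRD (positions: [(0, 0), (0, -1), (0, -2), (1, -2), (2, -2), (3, -2), (4, -2), (5, -2), (6, -2), (6, -3)])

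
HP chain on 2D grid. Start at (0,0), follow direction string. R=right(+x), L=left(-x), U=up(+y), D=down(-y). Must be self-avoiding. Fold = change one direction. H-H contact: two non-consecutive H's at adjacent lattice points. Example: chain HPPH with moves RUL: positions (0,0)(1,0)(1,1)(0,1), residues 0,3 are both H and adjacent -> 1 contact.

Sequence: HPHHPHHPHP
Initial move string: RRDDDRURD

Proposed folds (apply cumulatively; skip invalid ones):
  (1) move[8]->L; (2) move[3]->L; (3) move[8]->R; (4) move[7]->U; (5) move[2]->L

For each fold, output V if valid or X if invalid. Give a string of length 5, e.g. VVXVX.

Initial: RRDDDRURD -> [(0, 0), (1, 0), (2, 0), (2, -1), (2, -2), (2, -3), (3, -3), (3, -2), (4, -2), (4, -3)]
Fold 1: move[8]->L => RRDDDRURL INVALID (collision), skipped
Fold 2: move[3]->L => RRDLDRURD INVALID (collision), skipped
Fold 3: move[8]->R => RRDDDRURR VALID
Fold 4: move[7]->U => RRDDDRUUR VALID
Fold 5: move[2]->L => RRLDDRUUR INVALID (collision), skipped

Answer: XXVVX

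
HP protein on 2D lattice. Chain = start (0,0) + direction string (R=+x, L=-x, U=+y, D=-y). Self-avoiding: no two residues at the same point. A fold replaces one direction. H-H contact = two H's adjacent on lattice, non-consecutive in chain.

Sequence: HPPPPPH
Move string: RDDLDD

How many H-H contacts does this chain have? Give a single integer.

Positions: [(0, 0), (1, 0), (1, -1), (1, -2), (0, -2), (0, -3), (0, -4)]
No H-H contacts found.

Answer: 0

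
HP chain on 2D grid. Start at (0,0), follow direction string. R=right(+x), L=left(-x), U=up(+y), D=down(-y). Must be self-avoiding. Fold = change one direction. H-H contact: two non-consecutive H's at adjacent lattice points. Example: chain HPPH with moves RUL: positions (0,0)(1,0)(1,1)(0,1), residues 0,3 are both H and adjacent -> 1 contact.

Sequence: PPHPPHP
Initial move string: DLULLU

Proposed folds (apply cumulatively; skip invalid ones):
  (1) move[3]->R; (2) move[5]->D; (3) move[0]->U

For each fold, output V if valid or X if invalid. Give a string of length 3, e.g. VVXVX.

Answer: XVV

Derivation:
Initial: DLULLU -> [(0, 0), (0, -1), (-1, -1), (-1, 0), (-2, 0), (-3, 0), (-3, 1)]
Fold 1: move[3]->R => DLURLU INVALID (collision), skipped
Fold 2: move[5]->D => DLULLD VALID
Fold 3: move[0]->U => ULULLD VALID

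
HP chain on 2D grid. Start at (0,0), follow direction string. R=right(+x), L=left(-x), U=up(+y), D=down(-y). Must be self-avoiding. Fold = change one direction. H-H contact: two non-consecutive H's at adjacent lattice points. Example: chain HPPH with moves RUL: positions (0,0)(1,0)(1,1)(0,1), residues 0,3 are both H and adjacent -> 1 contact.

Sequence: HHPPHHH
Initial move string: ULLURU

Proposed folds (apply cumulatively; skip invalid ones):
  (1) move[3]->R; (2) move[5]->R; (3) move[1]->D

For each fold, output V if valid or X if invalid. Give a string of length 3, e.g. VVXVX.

Initial: ULLURU -> [(0, 0), (0, 1), (-1, 1), (-2, 1), (-2, 2), (-1, 2), (-1, 3)]
Fold 1: move[3]->R => ULLRRU INVALID (collision), skipped
Fold 2: move[5]->R => ULLURR VALID
Fold 3: move[1]->D => UDLURR INVALID (collision), skipped

Answer: XVX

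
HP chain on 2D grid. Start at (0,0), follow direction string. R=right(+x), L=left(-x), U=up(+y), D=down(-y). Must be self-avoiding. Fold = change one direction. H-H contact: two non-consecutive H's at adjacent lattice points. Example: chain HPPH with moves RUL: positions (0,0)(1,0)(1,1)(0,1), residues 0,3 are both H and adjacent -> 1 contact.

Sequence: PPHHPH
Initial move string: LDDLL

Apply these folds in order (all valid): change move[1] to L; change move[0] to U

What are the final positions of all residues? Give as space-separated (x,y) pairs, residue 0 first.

Initial moves: LDDLL
Fold: move[1]->L => LLDLL (positions: [(0, 0), (-1, 0), (-2, 0), (-2, -1), (-3, -1), (-4, -1)])
Fold: move[0]->U => ULDLL (positions: [(0, 0), (0, 1), (-1, 1), (-1, 0), (-2, 0), (-3, 0)])

Answer: (0,0) (0,1) (-1,1) (-1,0) (-2,0) (-3,0)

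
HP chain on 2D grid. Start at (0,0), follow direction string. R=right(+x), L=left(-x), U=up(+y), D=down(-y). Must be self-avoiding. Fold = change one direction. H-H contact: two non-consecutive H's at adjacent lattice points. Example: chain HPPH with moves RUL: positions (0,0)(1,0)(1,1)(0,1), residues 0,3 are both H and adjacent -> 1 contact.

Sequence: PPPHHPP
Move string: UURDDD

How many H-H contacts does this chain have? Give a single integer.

Positions: [(0, 0), (0, 1), (0, 2), (1, 2), (1, 1), (1, 0), (1, -1)]
No H-H contacts found.

Answer: 0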